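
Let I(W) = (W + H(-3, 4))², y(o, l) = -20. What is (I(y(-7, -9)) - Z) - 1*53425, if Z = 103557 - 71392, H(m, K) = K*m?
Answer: -84566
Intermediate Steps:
I(W) = (-12 + W)² (I(W) = (W + 4*(-3))² = (W - 12)² = (-12 + W)²)
Z = 32165
(I(y(-7, -9)) - Z) - 1*53425 = ((-12 - 20)² - 1*32165) - 1*53425 = ((-32)² - 32165) - 53425 = (1024 - 32165) - 53425 = -31141 - 53425 = -84566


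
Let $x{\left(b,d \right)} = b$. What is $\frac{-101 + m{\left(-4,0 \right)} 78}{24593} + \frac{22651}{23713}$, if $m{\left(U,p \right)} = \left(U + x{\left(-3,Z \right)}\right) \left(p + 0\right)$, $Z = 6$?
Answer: $\frac{554661030}{583173809} \approx 0.95111$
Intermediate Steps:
$m{\left(U,p \right)} = p \left(-3 + U\right)$ ($m{\left(U,p \right)} = \left(U - 3\right) \left(p + 0\right) = \left(-3 + U\right) p = p \left(-3 + U\right)$)
$\frac{-101 + m{\left(-4,0 \right)} 78}{24593} + \frac{22651}{23713} = \frac{-101 + 0 \left(-3 - 4\right) 78}{24593} + \frac{22651}{23713} = \left(-101 + 0 \left(-7\right) 78\right) \frac{1}{24593} + 22651 \cdot \frac{1}{23713} = \left(-101 + 0 \cdot 78\right) \frac{1}{24593} + \frac{22651}{23713} = \left(-101 + 0\right) \frac{1}{24593} + \frac{22651}{23713} = \left(-101\right) \frac{1}{24593} + \frac{22651}{23713} = - \frac{101}{24593} + \frac{22651}{23713} = \frac{554661030}{583173809}$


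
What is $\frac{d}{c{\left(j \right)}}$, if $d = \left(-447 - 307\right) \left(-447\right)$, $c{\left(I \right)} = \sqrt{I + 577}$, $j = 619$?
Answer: $\frac{12963 \sqrt{299}}{23} \approx 9745.7$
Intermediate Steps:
$c{\left(I \right)} = \sqrt{577 + I}$
$d = 337038$ ($d = \left(-754\right) \left(-447\right) = 337038$)
$\frac{d}{c{\left(j \right)}} = \frac{337038}{\sqrt{577 + 619}} = \frac{337038}{\sqrt{1196}} = \frac{337038}{2 \sqrt{299}} = 337038 \frac{\sqrt{299}}{598} = \frac{12963 \sqrt{299}}{23}$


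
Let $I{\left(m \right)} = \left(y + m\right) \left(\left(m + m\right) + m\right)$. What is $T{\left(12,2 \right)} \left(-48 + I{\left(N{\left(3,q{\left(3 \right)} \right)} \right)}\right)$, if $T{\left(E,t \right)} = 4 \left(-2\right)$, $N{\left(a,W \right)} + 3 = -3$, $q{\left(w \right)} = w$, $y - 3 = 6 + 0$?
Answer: $816$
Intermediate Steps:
$y = 9$ ($y = 3 + \left(6 + 0\right) = 3 + 6 = 9$)
$N{\left(a,W \right)} = -6$ ($N{\left(a,W \right)} = -3 - 3 = -6$)
$T{\left(E,t \right)} = -8$
$I{\left(m \right)} = 3 m \left(9 + m\right)$ ($I{\left(m \right)} = \left(9 + m\right) \left(\left(m + m\right) + m\right) = \left(9 + m\right) \left(2 m + m\right) = \left(9 + m\right) 3 m = 3 m \left(9 + m\right)$)
$T{\left(12,2 \right)} \left(-48 + I{\left(N{\left(3,q{\left(3 \right)} \right)} \right)}\right) = - 8 \left(-48 + 3 \left(-6\right) \left(9 - 6\right)\right) = - 8 \left(-48 + 3 \left(-6\right) 3\right) = - 8 \left(-48 - 54\right) = \left(-8\right) \left(-102\right) = 816$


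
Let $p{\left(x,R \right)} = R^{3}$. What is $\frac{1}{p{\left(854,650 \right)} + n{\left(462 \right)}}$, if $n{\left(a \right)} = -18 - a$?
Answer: $\frac{1}{274624520} \approx 3.6413 \cdot 10^{-9}$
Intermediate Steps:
$\frac{1}{p{\left(854,650 \right)} + n{\left(462 \right)}} = \frac{1}{650^{3} - 480} = \frac{1}{274625000 - 480} = \frac{1}{274624520}$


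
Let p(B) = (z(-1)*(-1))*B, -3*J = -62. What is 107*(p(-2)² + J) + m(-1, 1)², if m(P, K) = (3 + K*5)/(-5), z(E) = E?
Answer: 198142/75 ≈ 2641.9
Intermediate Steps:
J = 62/3 (J = -⅓*(-62) = 62/3 ≈ 20.667)
m(P, K) = -⅗ - K (m(P, K) = (3 + 5*K)*(-⅕) = -⅗ - K)
p(B) = B (p(B) = (-1*(-1))*B = 1*B = B)
107*(p(-2)² + J) + m(-1, 1)² = 107*((-2)² + 62/3) + (-⅗ - 1*1)² = 107*(4 + 62/3) + (-⅗ - 1)² = 107*(74/3) + (-8/5)² = 7918/3 + 64/25 = 198142/75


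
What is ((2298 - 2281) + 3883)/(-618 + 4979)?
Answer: 3900/4361 ≈ 0.89429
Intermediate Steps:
((2298 - 2281) + 3883)/(-618 + 4979) = (17 + 3883)/4361 = 3900*(1/4361) = 3900/4361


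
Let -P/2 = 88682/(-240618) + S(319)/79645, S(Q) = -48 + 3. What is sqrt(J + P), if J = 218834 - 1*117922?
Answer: 2*sqrt(320598447721258421757)/112729533 ≈ 317.67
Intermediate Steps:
S(Q) = -45
P = 83222420/112729533 (P = -2*(88682/(-240618) - 45/79645) = -2*(88682*(-1/240618) - 45*1/79645) = -2*(-44341/120309 - 9/15929) = -2*(-41611210/112729533) = 83222420/112729533 ≈ 0.73825)
J = 100912 (J = 218834 - 117922 = 100912)
sqrt(J + P) = sqrt(100912 + 83222420/112729533) = sqrt(11375845856516/112729533) = 2*sqrt(320598447721258421757)/112729533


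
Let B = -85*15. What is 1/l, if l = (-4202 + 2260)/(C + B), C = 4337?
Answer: -1531/971 ≈ -1.5767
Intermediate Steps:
B = -1275
l = -971/1531 (l = (-4202 + 2260)/(4337 - 1275) = -1942/3062 = -1942*1/3062 = -971/1531 ≈ -0.63423)
1/l = 1/(-971/1531) = -1531/971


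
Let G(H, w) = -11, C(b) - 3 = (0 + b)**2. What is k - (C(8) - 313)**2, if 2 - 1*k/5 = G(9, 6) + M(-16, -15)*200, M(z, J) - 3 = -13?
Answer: -50451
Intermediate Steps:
C(b) = 3 + b**2 (C(b) = 3 + (0 + b)**2 = 3 + b**2)
M(z, J) = -10 (M(z, J) = 3 - 13 = -10)
k = 10065 (k = 10 - 5*(-11 - 10*200) = 10 - 5*(-11 - 2000) = 10 - 5*(-2011) = 10 + 10055 = 10065)
k - (C(8) - 313)**2 = 10065 - ((3 + 8**2) - 313)**2 = 10065 - ((3 + 64) - 313)**2 = 10065 - (67 - 313)**2 = 10065 - 1*(-246)**2 = 10065 - 1*60516 = 10065 - 60516 = -50451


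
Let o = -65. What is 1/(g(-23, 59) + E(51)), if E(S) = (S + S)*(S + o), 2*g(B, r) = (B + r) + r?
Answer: -2/2761 ≈ -0.00072438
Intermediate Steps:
g(B, r) = r + B/2 (g(B, r) = ((B + r) + r)/2 = (B + 2*r)/2 = r + B/2)
E(S) = 2*S*(-65 + S) (E(S) = (S + S)*(S - 65) = (2*S)*(-65 + S) = 2*S*(-65 + S))
1/(g(-23, 59) + E(51)) = 1/((59 + (½)*(-23)) + 2*51*(-65 + 51)) = 1/((59 - 23/2) + 2*51*(-14)) = 1/(95/2 - 1428) = 1/(-2761/2) = -2/2761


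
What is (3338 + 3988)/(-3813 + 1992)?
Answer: -2442/607 ≈ -4.0231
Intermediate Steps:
(3338 + 3988)/(-3813 + 1992) = 7326/(-1821) = 7326*(-1/1821) = -2442/607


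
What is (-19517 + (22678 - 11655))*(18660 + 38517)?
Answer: -485661438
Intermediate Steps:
(-19517 + (22678 - 11655))*(18660 + 38517) = (-19517 + 11023)*57177 = -8494*57177 = -485661438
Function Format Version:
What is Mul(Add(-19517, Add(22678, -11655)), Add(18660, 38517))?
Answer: -485661438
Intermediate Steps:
Mul(Add(-19517, Add(22678, -11655)), Add(18660, 38517)) = Mul(Add(-19517, 11023), 57177) = Mul(-8494, 57177) = -485661438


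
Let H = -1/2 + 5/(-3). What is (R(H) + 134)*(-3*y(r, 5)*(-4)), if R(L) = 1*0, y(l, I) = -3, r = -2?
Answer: -4824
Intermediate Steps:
H = -13/6 (H = -1*½ + 5*(-⅓) = -½ - 5/3 = -13/6 ≈ -2.1667)
R(L) = 0
(R(H) + 134)*(-3*y(r, 5)*(-4)) = (0 + 134)*(-3*(-3)*(-4)) = 134*(9*(-4)) = 134*(-36) = -4824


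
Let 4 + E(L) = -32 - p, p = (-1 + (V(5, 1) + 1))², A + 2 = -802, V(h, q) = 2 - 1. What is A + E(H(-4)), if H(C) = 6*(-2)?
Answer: -841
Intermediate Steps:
V(h, q) = 1
A = -804 (A = -2 - 802 = -804)
H(C) = -12
p = 1 (p = (-1 + (1 + 1))² = (-1 + 2)² = 1² = 1)
E(L) = -37 (E(L) = -4 + (-32 - 1*1) = -4 + (-32 - 1) = -4 - 33 = -37)
A + E(H(-4)) = -804 - 37 = -841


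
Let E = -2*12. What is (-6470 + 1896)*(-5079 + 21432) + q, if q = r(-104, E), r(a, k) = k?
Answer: -74798646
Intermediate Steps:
E = -24
q = -24
(-6470 + 1896)*(-5079 + 21432) + q = (-6470 + 1896)*(-5079 + 21432) - 24 = -4574*16353 - 24 = -74798622 - 24 = -74798646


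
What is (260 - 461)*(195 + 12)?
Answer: -41607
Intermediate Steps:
(260 - 461)*(195 + 12) = -201*207 = -41607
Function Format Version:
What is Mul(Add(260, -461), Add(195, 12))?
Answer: -41607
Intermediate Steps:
Mul(Add(260, -461), Add(195, 12)) = Mul(-201, 207) = -41607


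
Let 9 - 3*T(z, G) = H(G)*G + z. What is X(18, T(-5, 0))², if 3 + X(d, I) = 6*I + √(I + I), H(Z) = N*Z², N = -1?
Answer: 1903/3 + 100*√21/3 ≈ 787.09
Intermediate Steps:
H(Z) = -Z²
T(z, G) = 3 - z/3 + G³/3 (T(z, G) = 3 - ((-G²)*G + z)/3 = 3 - (-G³ + z)/3 = 3 - (z - G³)/3 = 3 + (-z/3 + G³/3) = 3 - z/3 + G³/3)
X(d, I) = -3 + 6*I + √2*√I (X(d, I) = -3 + (6*I + √(I + I)) = -3 + (6*I + √(2*I)) = -3 + (6*I + √2*√I) = -3 + 6*I + √2*√I)
X(18, T(-5, 0))² = (-3 + 6*(3 - ⅓*(-5) + (⅓)*0³) + √2*√(3 - ⅓*(-5) + (⅓)*0³))² = (-3 + 6*(3 + 5/3 + (⅓)*0) + √2*√(3 + 5/3 + (⅓)*0))² = (-3 + 6*(3 + 5/3 + 0) + √2*√(3 + 5/3 + 0))² = (-3 + 6*(14/3) + √2*√(14/3))² = (-3 + 28 + √2*(√42/3))² = (-3 + 28 + 2*√21/3)² = (25 + 2*√21/3)²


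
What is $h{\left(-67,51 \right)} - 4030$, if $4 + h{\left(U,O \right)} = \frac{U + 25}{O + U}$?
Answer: $- \frac{32251}{8} \approx -4031.4$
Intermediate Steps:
$h{\left(U,O \right)} = -4 + \frac{25 + U}{O + U}$ ($h{\left(U,O \right)} = -4 + \frac{U + 25}{O + U} = -4 + \frac{25 + U}{O + U}$)
$h{\left(-67,51 \right)} - 4030 = \frac{25 - 204 - -201}{51 - 67} - 4030 = \frac{25 - 204 + 201}{-16} - 4030 = \left(- \frac{1}{16}\right) 22 - 4030 = - \frac{11}{8} - 4030 = - \frac{32251}{8}$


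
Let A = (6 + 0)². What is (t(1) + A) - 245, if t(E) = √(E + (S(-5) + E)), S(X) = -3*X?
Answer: -209 + √17 ≈ -204.88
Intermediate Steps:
A = 36 (A = 6² = 36)
t(E) = √(15 + 2*E) (t(E) = √(E + (-3*(-5) + E)) = √(E + (15 + E)) = √(15 + 2*E))
(t(1) + A) - 245 = (√(15 + 2*1) + 36) - 245 = (√(15 + 2) + 36) - 245 = (√17 + 36) - 245 = (36 + √17) - 245 = -209 + √17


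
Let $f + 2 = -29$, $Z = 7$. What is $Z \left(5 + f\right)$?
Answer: $-182$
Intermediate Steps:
$f = -31$ ($f = -2 - 29 = -31$)
$Z \left(5 + f\right) = 7 \left(5 - 31\right) = 7 \left(-26\right) = -182$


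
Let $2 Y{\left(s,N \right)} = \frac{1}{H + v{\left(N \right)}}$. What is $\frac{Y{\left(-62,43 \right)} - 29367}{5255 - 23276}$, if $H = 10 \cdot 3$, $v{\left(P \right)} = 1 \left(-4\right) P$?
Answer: $\frac{8340229}{5117964} \approx 1.6296$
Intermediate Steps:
$v{\left(P \right)} = - 4 P$
$H = 30$
$Y{\left(s,N \right)} = \frac{1}{2 \left(30 - 4 N\right)}$
$\frac{Y{\left(-62,43 \right)} - 29367}{5255 - 23276} = \frac{- \frac{1}{-60 + 8 \cdot 43} - 29367}{5255 - 23276} = \frac{- \frac{1}{-60 + 344} - 29367}{-18021} = \left(- \frac{1}{284} - 29367\right) \left(- \frac{1}{18021}\right) = \left(- \frac{8340229}{284}\right) \left(- \frac{1}{18021}\right) = \frac{8340229}{5117964}$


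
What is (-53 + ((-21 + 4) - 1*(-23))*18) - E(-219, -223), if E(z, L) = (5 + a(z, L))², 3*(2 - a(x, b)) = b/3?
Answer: -77341/81 ≈ -954.83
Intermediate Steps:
a(x, b) = 2 - b/9 (a(x, b) = 2 - b/(3*3) = 2 - b/9)
E(z, L) = (7 - L/9)² (E(z, L) = (5 + (2 - L/9))² = (7 - L/9)²)
(-53 + ((-21 + 4) - 1*(-23))*18) - E(-219, -223) = (-53 + ((-21 + 4) - 1*(-23))*18) - (-63 - 223)²/81 = (-53 + (-17 + 23)*18) - (-286)²/81 = (-53 + 6*18) - 81796/81 = (-53 + 108) - 1*81796/81 = 55 - 81796/81 = -77341/81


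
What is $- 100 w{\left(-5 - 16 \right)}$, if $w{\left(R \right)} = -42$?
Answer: $4200$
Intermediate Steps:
$- 100 w{\left(-5 - 16 \right)} = \left(-100\right) \left(-42\right) = 4200$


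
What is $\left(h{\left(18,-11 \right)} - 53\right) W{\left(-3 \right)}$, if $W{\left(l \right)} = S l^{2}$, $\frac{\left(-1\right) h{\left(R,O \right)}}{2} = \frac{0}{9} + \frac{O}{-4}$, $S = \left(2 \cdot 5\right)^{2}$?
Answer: $-52650$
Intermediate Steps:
$S = 100$ ($S = 10^{2} = 100$)
$h{\left(R,O \right)} = \frac{O}{2}$ ($h{\left(R,O \right)} = - 2 \left(\frac{0}{9} + \frac{O}{-4}\right) = - 2 \left(0 \cdot \frac{1}{9} + O \left(- \frac{1}{4}\right)\right) = - 2 \left(0 - \frac{O}{4}\right) = - 2 \left(- \frac{O}{4}\right) = \frac{O}{2}$)
$W{\left(l \right)} = 100 l^{2}$
$\left(h{\left(18,-11 \right)} - 53\right) W{\left(-3 \right)} = \left(\frac{1}{2} \left(-11\right) - 53\right) 100 \left(-3\right)^{2} = \left(- \frac{11}{2} - 53\right) 100 \cdot 9 = \left(- \frac{117}{2}\right) 900 = -52650$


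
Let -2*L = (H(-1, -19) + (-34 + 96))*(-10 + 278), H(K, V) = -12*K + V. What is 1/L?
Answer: -1/7370 ≈ -0.00013569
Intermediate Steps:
H(K, V) = V - 12*K
L = -7370 (L = -((-19 - 12*(-1)) + (-34 + 96))*(-10 + 278)/2 = -((-19 + 12) + 62)*268/2 = -(-7 + 62)*268/2 = -55*268/2 = -1/2*14740 = -7370)
1/L = 1/(-7370) = -1/7370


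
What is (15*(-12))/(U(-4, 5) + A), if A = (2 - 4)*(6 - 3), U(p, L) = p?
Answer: 18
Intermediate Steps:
A = -6 (A = -2*3 = -6)
(15*(-12))/(U(-4, 5) + A) = (15*(-12))/(-4 - 6) = -180/(-10) = -⅒*(-180) = 18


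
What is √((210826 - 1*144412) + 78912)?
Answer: √145326 ≈ 381.22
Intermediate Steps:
√((210826 - 1*144412) + 78912) = √((210826 - 144412) + 78912) = √(66414 + 78912) = √145326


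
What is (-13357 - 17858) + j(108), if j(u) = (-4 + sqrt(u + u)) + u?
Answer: -31111 + 6*sqrt(6) ≈ -31096.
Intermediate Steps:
j(u) = -4 + u + sqrt(2)*sqrt(u) (j(u) = (-4 + sqrt(2*u)) + u = (-4 + sqrt(2)*sqrt(u)) + u = -4 + u + sqrt(2)*sqrt(u))
(-13357 - 17858) + j(108) = (-13357 - 17858) + (-4 + 108 + sqrt(2)*sqrt(108)) = -31215 + (-4 + 108 + sqrt(2)*(6*sqrt(3))) = -31215 + (-4 + 108 + 6*sqrt(6)) = -31215 + (104 + 6*sqrt(6)) = -31111 + 6*sqrt(6)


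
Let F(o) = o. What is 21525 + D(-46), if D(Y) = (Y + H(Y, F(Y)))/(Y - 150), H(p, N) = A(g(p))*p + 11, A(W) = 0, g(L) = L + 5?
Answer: 602705/28 ≈ 21525.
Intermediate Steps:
g(L) = 5 + L
H(p, N) = 11 (H(p, N) = 0*p + 11 = 0 + 11 = 11)
D(Y) = (11 + Y)/(-150 + Y) (D(Y) = (Y + 11)/(Y - 150) = (11 + Y)/(-150 + Y))
21525 + D(-46) = 21525 + (11 - 46)/(-150 - 46) = 21525 - 35/(-196) = 21525 - 1/196*(-35) = 21525 + 5/28 = 602705/28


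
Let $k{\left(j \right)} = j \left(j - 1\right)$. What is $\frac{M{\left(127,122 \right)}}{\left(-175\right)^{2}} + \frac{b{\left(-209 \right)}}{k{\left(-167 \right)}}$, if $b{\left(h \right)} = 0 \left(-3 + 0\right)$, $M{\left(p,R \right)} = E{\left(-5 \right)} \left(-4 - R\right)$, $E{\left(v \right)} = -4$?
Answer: $\frac{72}{4375} \approx 0.016457$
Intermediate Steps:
$k{\left(j \right)} = j \left(-1 + j\right)$
$M{\left(p,R \right)} = 16 + 4 R$ ($M{\left(p,R \right)} = - 4 \left(-4 - R\right) = 16 + 4 R$)
$b{\left(h \right)} = 0$ ($b{\left(h \right)} = 0 \left(-3\right) = 0$)
$\frac{M{\left(127,122 \right)}}{\left(-175\right)^{2}} + \frac{b{\left(-209 \right)}}{k{\left(-167 \right)}} = \frac{16 + 4 \cdot 122}{\left(-175\right)^{2}} + \frac{0}{\left(-167\right) \left(-1 - 167\right)} = \frac{16 + 488}{30625} + \frac{0}{\left(-167\right) \left(-168\right)} = 504 \cdot \frac{1}{30625} + \frac{0}{28056} = \frac{72}{4375} + 0 \cdot \frac{1}{28056} = \frac{72}{4375} + 0 = \frac{72}{4375}$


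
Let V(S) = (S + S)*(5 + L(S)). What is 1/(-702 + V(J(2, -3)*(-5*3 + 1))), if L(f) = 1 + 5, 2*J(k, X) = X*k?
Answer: 1/222 ≈ 0.0045045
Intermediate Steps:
J(k, X) = X*k/2 (J(k, X) = (X*k)/2 = X*k/2)
L(f) = 6
V(S) = 22*S (V(S) = (S + S)*(5 + 6) = (2*S)*11 = 22*S)
1/(-702 + V(J(2, -3)*(-5*3 + 1))) = 1/(-702 + 22*(((½)*(-3)*2)*(-5*3 + 1))) = 1/(-702 + 22*(-3*(-15 + 1))) = 1/(-702 + 22*(-3*(-14))) = 1/(-702 + 22*42) = 1/(-702 + 924) = 1/222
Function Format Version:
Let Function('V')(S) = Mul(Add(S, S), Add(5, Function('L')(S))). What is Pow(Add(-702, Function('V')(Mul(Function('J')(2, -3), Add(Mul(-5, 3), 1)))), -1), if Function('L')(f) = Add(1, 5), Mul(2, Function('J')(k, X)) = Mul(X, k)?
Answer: Rational(1, 222) ≈ 0.0045045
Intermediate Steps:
Function('J')(k, X) = Mul(Rational(1, 2), X, k) (Function('J')(k, X) = Mul(Rational(1, 2), Mul(X, k)) = Mul(Rational(1, 2), X, k))
Function('L')(f) = 6
Function('V')(S) = Mul(22, S) (Function('V')(S) = Mul(Add(S, S), Add(5, 6)) = Mul(Mul(2, S), 11) = Mul(22, S))
Pow(Add(-702, Function('V')(Mul(Function('J')(2, -3), Add(Mul(-5, 3), 1)))), -1) = Pow(Add(-702, Mul(22, Mul(Mul(Rational(1, 2), -3, 2), Add(Mul(-5, 3), 1)))), -1) = Pow(Add(-702, Mul(22, Mul(-3, Add(-15, 1)))), -1) = Pow(Add(-702, Mul(22, Mul(-3, -14))), -1) = Pow(Add(-702, Mul(22, 42)), -1) = Pow(Add(-702, 924), -1) = Pow(222, -1) = Rational(1, 222)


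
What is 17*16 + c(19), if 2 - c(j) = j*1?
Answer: 255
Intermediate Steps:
c(j) = 2 - j
17*16 + c(19) = 17*16 + (2 - 1*19) = 272 + (2 - 19) = 272 - 17 = 255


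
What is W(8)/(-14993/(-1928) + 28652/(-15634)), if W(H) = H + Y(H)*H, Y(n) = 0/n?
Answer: 120569408/89579753 ≈ 1.3459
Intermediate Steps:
Y(n) = 0
W(H) = H (W(H) = H + 0*H = H + 0 = H)
W(8)/(-14993/(-1928) + 28652/(-15634)) = 8/(-14993/(-1928) + 28652/(-15634)) = 8/(-14993*(-1/1928) + 28652*(-1/15634)) = 8/(14993/1928 - 14326/7817) = 8/(89579753/15071176) = 8*(15071176/89579753) = 120569408/89579753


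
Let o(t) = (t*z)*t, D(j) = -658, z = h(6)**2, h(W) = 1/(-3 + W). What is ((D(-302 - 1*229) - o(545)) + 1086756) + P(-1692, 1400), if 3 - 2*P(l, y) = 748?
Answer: 18949009/18 ≈ 1.0527e+6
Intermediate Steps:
P(l, y) = -745/2 (P(l, y) = 3/2 - 1/2*748 = 3/2 - 374 = -745/2)
z = 1/9 (z = (1/(-3 + 6))**2 = (1/3)**2 = 1/9 ≈ 0.11111)
o(t) = t**2/9 (o(t) = (t*(1/9))*t = (t/9)*t = t**2/9)
((D(-302 - 1*229) - o(545)) + 1086756) + P(-1692, 1400) = ((-658 - 545**2/9) + 1086756) - 745/2 = ((-658 - 297025/9) + 1086756) - 745/2 = (-302947/9 + 1086756) - 745/2 = 9477857/9 - 745/2 = 18949009/18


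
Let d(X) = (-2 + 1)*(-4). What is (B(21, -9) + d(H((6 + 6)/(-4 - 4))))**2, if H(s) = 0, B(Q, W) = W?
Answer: 25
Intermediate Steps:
d(X) = 4 (d(X) = -1*(-4) = 4)
(B(21, -9) + d(H((6 + 6)/(-4 - 4))))**2 = (-9 + 4)**2 = (-5)**2 = 25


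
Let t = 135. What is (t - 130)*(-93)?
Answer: -465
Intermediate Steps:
(t - 130)*(-93) = (135 - 130)*(-93) = 5*(-93) = -465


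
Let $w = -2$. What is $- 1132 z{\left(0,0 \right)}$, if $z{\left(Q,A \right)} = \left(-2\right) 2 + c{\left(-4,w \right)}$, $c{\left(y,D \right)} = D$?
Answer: $6792$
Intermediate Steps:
$z{\left(Q,A \right)} = -6$ ($z{\left(Q,A \right)} = \left(-2\right) 2 - 2 = -4 - 2 = -6$)
$- 1132 z{\left(0,0 \right)} = \left(-1132\right) \left(-6\right) = 6792$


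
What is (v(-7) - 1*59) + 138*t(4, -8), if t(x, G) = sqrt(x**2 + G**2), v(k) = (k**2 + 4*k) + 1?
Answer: -37 + 552*sqrt(5) ≈ 1197.3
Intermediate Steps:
v(k) = 1 + k**2 + 4*k
t(x, G) = sqrt(G**2 + x**2)
(v(-7) - 1*59) + 138*t(4, -8) = ((1 + (-7)**2 + 4*(-7)) - 1*59) + 138*sqrt((-8)**2 + 4**2) = ((1 + 49 - 28) - 59) + 138*sqrt(64 + 16) = (22 - 59) + 138*sqrt(80) = -37 + 138*(4*sqrt(5)) = -37 + 552*sqrt(5)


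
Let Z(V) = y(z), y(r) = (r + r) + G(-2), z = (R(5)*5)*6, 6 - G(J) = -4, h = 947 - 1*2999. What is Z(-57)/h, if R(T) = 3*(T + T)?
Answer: -905/1026 ≈ -0.88207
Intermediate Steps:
h = -2052 (h = 947 - 2999 = -2052)
R(T) = 6*T (R(T) = 3*(2*T) = 6*T)
G(J) = 10 (G(J) = 6 - 1*(-4) = 6 + 4 = 10)
z = 900 (z = ((6*5)*5)*6 = (30*5)*6 = 150*6 = 900)
y(r) = 10 + 2*r (y(r) = (r + r) + 10 = 2*r + 10 = 10 + 2*r)
Z(V) = 1810 (Z(V) = 10 + 2*900 = 10 + 1800 = 1810)
Z(-57)/h = 1810/(-2052) = 1810*(-1/2052) = -905/1026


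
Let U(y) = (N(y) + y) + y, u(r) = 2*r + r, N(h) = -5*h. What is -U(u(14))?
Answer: 126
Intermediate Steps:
u(r) = 3*r
U(y) = -3*y (U(y) = (-5*y + y) + y = -4*y + y = -3*y)
-U(u(14)) = -(-3)*3*14 = -(-3)*42 = -1*(-126) = 126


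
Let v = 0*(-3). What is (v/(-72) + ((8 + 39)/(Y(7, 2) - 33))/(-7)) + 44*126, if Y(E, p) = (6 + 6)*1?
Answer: 815015/147 ≈ 5544.3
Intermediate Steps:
v = 0
Y(E, p) = 12 (Y(E, p) = 12*1 = 12)
(v/(-72) + ((8 + 39)/(Y(7, 2) - 33))/(-7)) + 44*126 = (0/(-72) + ((8 + 39)/(12 - 33))/(-7)) + 44*126 = (0*(-1/72) + (47/(-21))*(-⅐)) + 5544 = (0 + (47*(-1/21))*(-⅐)) + 5544 = (0 - 47/21*(-⅐)) + 5544 = (0 + 47/147) + 5544 = 47/147 + 5544 = 815015/147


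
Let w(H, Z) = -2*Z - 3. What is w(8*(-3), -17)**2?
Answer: 961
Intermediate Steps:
w(H, Z) = -3 - 2*Z
w(8*(-3), -17)**2 = (-3 - 2*(-17))**2 = (-3 + 34)**2 = 31**2 = 961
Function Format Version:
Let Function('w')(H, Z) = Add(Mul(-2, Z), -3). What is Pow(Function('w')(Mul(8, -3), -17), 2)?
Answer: 961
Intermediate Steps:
Function('w')(H, Z) = Add(-3, Mul(-2, Z))
Pow(Function('w')(Mul(8, -3), -17), 2) = Pow(Add(-3, Mul(-2, -17)), 2) = Pow(Add(-3, 34), 2) = Pow(31, 2) = 961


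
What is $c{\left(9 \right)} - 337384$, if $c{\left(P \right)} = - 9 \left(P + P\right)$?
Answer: $-337546$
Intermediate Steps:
$c{\left(P \right)} = - 18 P$ ($c{\left(P \right)} = - 9 \cdot 2 P = - 18 P$)
$c{\left(9 \right)} - 337384 = \left(-18\right) 9 - 337384 = -162 - 337384 = -337546$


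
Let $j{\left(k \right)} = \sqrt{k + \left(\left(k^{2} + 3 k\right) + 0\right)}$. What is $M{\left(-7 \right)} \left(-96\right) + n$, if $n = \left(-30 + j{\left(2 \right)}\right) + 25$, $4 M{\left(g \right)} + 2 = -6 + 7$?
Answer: $19 + 2 \sqrt{3} \approx 22.464$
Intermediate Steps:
$M{\left(g \right)} = - \frac{1}{4}$ ($M{\left(g \right)} = - \frac{1}{2} + \frac{-6 + 7}{4} = - \frac{1}{2} + \frac{1}{4} \cdot 1 = - \frac{1}{2} + \frac{1}{4} = - \frac{1}{4}$)
$j{\left(k \right)} = \sqrt{k^{2} + 4 k}$ ($j{\left(k \right)} = \sqrt{k + \left(k^{2} + 3 k\right)} = \sqrt{k^{2} + 4 k}$)
$n = -5 + 2 \sqrt{3}$ ($n = \left(-30 + \sqrt{2 \left(4 + 2\right)}\right) + 25 = \left(-30 + \sqrt{2 \cdot 6}\right) + 25 = \left(-30 + \sqrt{12}\right) + 25 = \left(-30 + 2 \sqrt{3}\right) + 25 = -5 + 2 \sqrt{3} \approx -1.5359$)
$M{\left(-7 \right)} \left(-96\right) + n = \left(- \frac{1}{4}\right) \left(-96\right) - \left(5 - 2 \sqrt{3}\right) = 24 - \left(5 - 2 \sqrt{3}\right) = 19 + 2 \sqrt{3}$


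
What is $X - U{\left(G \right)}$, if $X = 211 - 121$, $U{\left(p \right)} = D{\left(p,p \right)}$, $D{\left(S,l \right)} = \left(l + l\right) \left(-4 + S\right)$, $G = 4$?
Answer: $90$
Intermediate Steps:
$D{\left(S,l \right)} = 2 l \left(-4 + S\right)$
$U{\left(p \right)} = 2 p \left(-4 + p\right)$
$X = 90$ ($X = 211 - 121 = 90$)
$X - U{\left(G \right)} = 90 - 2 \cdot 4 \left(-4 + 4\right) = 90 - 2 \cdot 4 \cdot 0 = 90 - 0 = 90 + 0 = 90$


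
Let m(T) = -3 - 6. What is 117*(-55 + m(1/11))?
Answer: -7488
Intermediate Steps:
m(T) = -9
117*(-55 + m(1/11)) = 117*(-55 - 9) = 117*(-64) = -7488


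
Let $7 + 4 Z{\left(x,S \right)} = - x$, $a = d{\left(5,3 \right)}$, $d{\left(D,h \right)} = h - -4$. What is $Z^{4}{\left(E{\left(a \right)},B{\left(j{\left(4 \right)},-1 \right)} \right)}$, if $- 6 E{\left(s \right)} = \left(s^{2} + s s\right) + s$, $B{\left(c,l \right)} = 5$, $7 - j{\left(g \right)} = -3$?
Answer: $\frac{194481}{4096} \approx 47.481$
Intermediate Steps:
$j{\left(g \right)} = 10$ ($j{\left(g \right)} = 7 - -3 = 7 + 3 = 10$)
$d{\left(D,h \right)} = 4 + h$ ($d{\left(D,h \right)} = h + 4 = 4 + h$)
$a = 7$ ($a = 4 + 3 = 7$)
$E{\left(s \right)} = - \frac{s^{2}}{3} - \frac{s}{6}$ ($E{\left(s \right)} = - \frac{\left(s^{2} + s s\right) + s}{6} = - \frac{\left(s^{2} + s^{2}\right) + s}{6} = - \frac{2 s^{2} + s}{6} = - \frac{s + 2 s^{2}}{6} = - \frac{s^{2}}{3} - \frac{s}{6}$)
$Z{\left(x,S \right)} = - \frac{7}{4} - \frac{x}{4}$ ($Z{\left(x,S \right)} = - \frac{7}{4} + \frac{\left(-1\right) x}{4} = - \frac{7}{4} - \frac{x}{4}$)
$Z^{4}{\left(E{\left(a \right)},B{\left(j{\left(4 \right)},-1 \right)} \right)} = \left(- \frac{7}{4} - \frac{\left(- \frac{1}{6}\right) 7 \left(1 + 2 \cdot 7\right)}{4}\right)^{4} = \left(- \frac{7}{4} - \frac{\left(- \frac{1}{6}\right) 7 \left(1 + 14\right)}{4}\right)^{4} = \left(- \frac{7}{4} - \frac{\left(- \frac{1}{6}\right) 7 \cdot 15}{4}\right)^{4} = \left(- \frac{7}{4} - - \frac{35}{8}\right)^{4} = \left(- \frac{7}{4} + \frac{35}{8}\right)^{4} = \left(\frac{21}{8}\right)^{4} = \frac{194481}{4096}$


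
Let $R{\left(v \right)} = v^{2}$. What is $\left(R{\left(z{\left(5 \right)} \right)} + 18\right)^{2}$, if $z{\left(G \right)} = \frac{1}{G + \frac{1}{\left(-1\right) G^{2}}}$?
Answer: $\frac{76946876449}{236421376} \approx 325.46$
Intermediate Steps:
$z{\left(G \right)} = \frac{1}{G - \frac{1}{G^{2}}}$
$\left(R{\left(z{\left(5 \right)} \right)} + 18\right)^{2} = \left(\left(\frac{5^{2}}{-1 + 5^{3}}\right)^{2} + 18\right)^{2} = \left(\left(\frac{25}{-1 + 125}\right)^{2} + 18\right)^{2} = \left(\left(\frac{25}{124}\right)^{2} + 18\right)^{2} = \left(\frac{625}{15376} + 18\right)^{2} = \left(\frac{277393}{15376}\right)^{2} = \frac{76946876449}{236421376}$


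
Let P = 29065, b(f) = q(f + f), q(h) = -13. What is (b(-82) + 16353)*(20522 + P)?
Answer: 810251580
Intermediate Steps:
b(f) = -13
(b(-82) + 16353)*(20522 + P) = (-13 + 16353)*(20522 + 29065) = 16340*49587 = 810251580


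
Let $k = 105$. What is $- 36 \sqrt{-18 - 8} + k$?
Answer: $105 - 36 i \sqrt{26} \approx 105.0 - 183.56 i$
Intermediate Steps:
$- 36 \sqrt{-18 - 8} + k = - 36 \sqrt{-18 - 8} + 105 = - 36 \sqrt{-26} + 105 = - 36 i \sqrt{26} + 105 = 105 - 36 i \sqrt{26}$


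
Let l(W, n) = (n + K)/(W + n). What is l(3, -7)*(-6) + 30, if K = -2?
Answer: 33/2 ≈ 16.500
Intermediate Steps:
l(W, n) = (-2 + n)/(W + n) (l(W, n) = (n - 2)/(W + n) = (-2 + n)/(W + n))
l(3, -7)*(-6) + 30 = ((-2 - 7)/(3 - 7))*(-6) + 30 = (-9/(-4))*(-6) + 30 = -¼*(-9)*(-6) + 30 = (9/4)*(-6) + 30 = -27/2 + 30 = 33/2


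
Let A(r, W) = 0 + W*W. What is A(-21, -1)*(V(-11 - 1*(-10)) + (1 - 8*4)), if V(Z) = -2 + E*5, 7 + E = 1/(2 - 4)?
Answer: -141/2 ≈ -70.500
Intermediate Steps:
E = -15/2 (E = -7 + 1/(2 - 4) = -7 + 1/(-2) = -7 - ½ = -15/2 ≈ -7.5000)
A(r, W) = W² (A(r, W) = 0 + W² = W²)
V(Z) = -79/2 (V(Z) = -2 - 15/2*5 = -2 - 75/2 = -79/2)
A(-21, -1)*(V(-11 - 1*(-10)) + (1 - 8*4)) = (-1)²*(-79/2 + (1 - 8*4)) = 1*(-79/2 + (1 - 32)) = 1*(-79/2 - 31) = 1*(-141/2) = -141/2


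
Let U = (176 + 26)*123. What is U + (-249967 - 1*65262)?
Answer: -290383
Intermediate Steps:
U = 24846 (U = 202*123 = 24846)
U + (-249967 - 1*65262) = 24846 + (-249967 - 1*65262) = 24846 + (-249967 - 65262) = 24846 - 315229 = -290383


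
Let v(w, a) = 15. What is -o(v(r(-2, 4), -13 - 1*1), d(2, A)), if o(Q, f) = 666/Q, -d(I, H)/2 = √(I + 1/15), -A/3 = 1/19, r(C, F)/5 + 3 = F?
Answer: -222/5 ≈ -44.400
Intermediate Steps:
r(C, F) = -15 + 5*F
A = -3/19 ≈ -0.15789
d(I, H) = -2*√(1/15 + I) (d(I, H) = -2*√(I + 1/15) = -2*√(1/15 + I))
-o(v(r(-2, 4), -13 - 1*1), d(2, A)) = -666/15 = -1*222/5 = -222/5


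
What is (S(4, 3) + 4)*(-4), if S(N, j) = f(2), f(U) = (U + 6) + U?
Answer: -56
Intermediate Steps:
f(U) = 6 + 2*U (f(U) = (6 + U) + U = 6 + 2*U)
S(N, j) = 10 (S(N, j) = 6 + 2*2 = 6 + 4 = 10)
(S(4, 3) + 4)*(-4) = (10 + 4)*(-4) = 14*(-4) = -56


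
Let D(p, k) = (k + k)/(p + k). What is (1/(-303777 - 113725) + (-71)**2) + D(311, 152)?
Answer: 974569490611/193303426 ≈ 5041.7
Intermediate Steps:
D(p, k) = 2*k/(k + p) (D(p, k) = (2*k)/(k + p) = 2*k/(k + p))
(1/(-303777 - 113725) + (-71)**2) + D(311, 152) = (1/(-303777 - 113725) + (-71)**2) + 2*152/(152 + 311) = (1/(-417502) + 5041) + 2*152/463 = (-1/417502 + 5041) + 2*152*(1/463) = 2104627581/417502 + 304/463 = 974569490611/193303426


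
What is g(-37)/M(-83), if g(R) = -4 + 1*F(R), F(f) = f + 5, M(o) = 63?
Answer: -4/7 ≈ -0.57143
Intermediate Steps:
F(f) = 5 + f
g(R) = 1 + R (g(R) = -4 + 1*(5 + R) = -4 + (5 + R) = 1 + R)
g(-37)/M(-83) = (1 - 37)/63 = -36*1/63 = -4/7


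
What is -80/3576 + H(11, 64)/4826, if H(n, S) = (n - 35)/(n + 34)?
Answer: -121246/5393055 ≈ -0.022482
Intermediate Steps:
H(n, S) = (-35 + n)/(34 + n)
-80/3576 + H(11, 64)/4826 = -80/3576 + ((-35 + 11)/(34 + 11))/4826 = -80*1/3576 + (-24/45)*(1/4826) = -10/447 + ((1/45)*(-24))*(1/4826) = -10/447 - 8/15*1/4826 = -10/447 - 4/36195 = -121246/5393055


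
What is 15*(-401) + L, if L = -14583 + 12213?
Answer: -8385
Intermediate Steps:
L = -2370
15*(-401) + L = 15*(-401) - 2370 = -6015 - 2370 = -8385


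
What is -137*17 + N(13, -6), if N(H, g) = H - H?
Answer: -2329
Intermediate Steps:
N(H, g) = 0
-137*17 + N(13, -6) = -137*17 + 0 = -2329 + 0 = -2329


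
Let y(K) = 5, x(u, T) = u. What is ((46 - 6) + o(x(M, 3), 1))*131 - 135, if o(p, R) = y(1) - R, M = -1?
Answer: 5629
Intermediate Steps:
o(p, R) = 5 - R
((46 - 6) + o(x(M, 3), 1))*131 - 135 = ((46 - 6) + (5 - 1*1))*131 - 135 = (40 + (5 - 1))*131 - 135 = (40 + 4)*131 - 135 = 44*131 - 135 = 5764 - 135 = 5629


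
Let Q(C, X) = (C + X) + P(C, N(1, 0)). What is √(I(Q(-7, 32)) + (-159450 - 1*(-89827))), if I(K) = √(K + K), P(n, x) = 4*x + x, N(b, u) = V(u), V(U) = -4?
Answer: √(-69623 + √10) ≈ 263.86*I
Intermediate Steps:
N(b, u) = -4
P(n, x) = 5*x
Q(C, X) = -20 + C + X (Q(C, X) = (C + X) + 5*(-4) = (C + X) - 20 = -20 + C + X)
I(K) = √2*√K (I(K) = √(2*K) = √2*√K)
√(I(Q(-7, 32)) + (-159450 - 1*(-89827))) = √(√2*√(-20 - 7 + 32) + (-159450 - 1*(-89827))) = √(√2*√5 + (-159450 + 89827)) = √(√10 - 69623) = √(-69623 + √10)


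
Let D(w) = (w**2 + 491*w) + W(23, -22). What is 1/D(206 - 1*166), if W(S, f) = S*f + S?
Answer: 1/20757 ≈ 4.8177e-5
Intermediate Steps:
W(S, f) = S + S*f
D(w) = -483 + w**2 + 491*w (D(w) = (w**2 + 491*w) + 23*(1 - 22) = (w**2 + 491*w) + 23*(-21) = (w**2 + 491*w) - 483 = -483 + w**2 + 491*w)
1/D(206 - 1*166) = 1/(-483 + (206 - 1*166)**2 + 491*(206 - 1*166)) = 1/(-483 + (206 - 166)**2 + 491*(206 - 166)) = 1/(-483 + 40**2 + 491*40) = 1/(-483 + 1600 + 19640) = 1/20757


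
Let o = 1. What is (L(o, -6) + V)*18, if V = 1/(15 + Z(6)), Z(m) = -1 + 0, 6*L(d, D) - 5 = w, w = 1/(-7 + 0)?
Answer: 111/7 ≈ 15.857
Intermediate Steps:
w = -⅐ (w = 1/(-7) = -⅐ ≈ -0.14286)
L(d, D) = 17/21 (L(d, D) = ⅚ + (⅙)*(-⅐) = ⅚ - 1/42 = 17/21)
Z(m) = -1
V = 1/14 (V = 1/(15 - 1) = 1/14 ≈ 0.071429)
(L(o, -6) + V)*18 = (17/21 + 1/14)*18 = (37/42)*18 = 111/7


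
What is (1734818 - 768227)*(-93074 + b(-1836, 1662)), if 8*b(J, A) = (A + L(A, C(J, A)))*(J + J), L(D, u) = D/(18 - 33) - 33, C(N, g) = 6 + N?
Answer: -3817685510649/5 ≈ -7.6354e+11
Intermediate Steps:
L(D, u) = -33 - D/15 (L(D, u) = D/(-15) - 33 = -D/15 - 33 = -33 - D/15)
b(J, A) = J*(-33 + 14*A/15)/4 (b(J, A) = ((A + (-33 - A/15))*(J + J))/8 = ((-33 + 14*A/15)*(2*J))/8 = (2*J*(-33 + 14*A/15))/8 = J*(-33 + 14*A/15)/4)
(1734818 - 768227)*(-93074 + b(-1836, 1662)) = (1734818 - 768227)*(-93074 + (1/60)*(-1836)*(-495 + 14*1662)) = 966591*(-93074 + (1/60)*(-1836)*(-495 + 23268)) = 966591*(-93074 + (1/60)*(-1836)*22773) = 966591*(-93074 - 3484269/5) = 966591*(-3949639/5) = -3817685510649/5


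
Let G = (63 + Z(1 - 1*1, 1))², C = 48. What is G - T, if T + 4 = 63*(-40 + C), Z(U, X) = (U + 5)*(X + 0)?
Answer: 4124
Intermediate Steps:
Z(U, X) = X*(5 + U) (Z(U, X) = (5 + U)*X = X*(5 + U))
G = 4624 (G = (63 + 1*(5 + (1 - 1*1)))² = (63 + 1*(5 + (1 - 1)))² = (63 + 1*(5 + 0))² = (63 + 1*5)² = (63 + 5)² = 68² = 4624)
T = 500 (T = -4 + 63*(-40 + 48) = -4 + 63*8 = -4 + 504 = 500)
G - T = 4624 - 1*500 = 4624 - 500 = 4124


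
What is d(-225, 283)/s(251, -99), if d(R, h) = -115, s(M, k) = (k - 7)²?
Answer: -115/11236 ≈ -0.010235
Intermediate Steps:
s(M, k) = (-7 + k)²
d(-225, 283)/s(251, -99) = -115/(-7 - 99)² = -115/((-106)²) = -115/11236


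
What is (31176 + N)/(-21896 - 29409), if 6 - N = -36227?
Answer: -67409/51305 ≈ -1.3139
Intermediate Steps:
N = 36233 (N = 6 - 1*(-36227) = 6 + 36227 = 36233)
(31176 + N)/(-21896 - 29409) = (31176 + 36233)/(-21896 - 29409) = 67409/(-51305) = 67409*(-1/51305) = -67409/51305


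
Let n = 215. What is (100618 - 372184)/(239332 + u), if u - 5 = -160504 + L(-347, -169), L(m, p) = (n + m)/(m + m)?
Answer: -94233402/27355117 ≈ -3.4448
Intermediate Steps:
L(m, p) = (215 + m)/(2*m) (L(m, p) = (215 + m)/(m + m) = (215 + m)/((2*m)) = (215 + m)*(1/(2*m)) = (215 + m)/(2*m))
u = -55693087/347 (u = 5 + (-160504 + (1/2)*(215 - 347)/(-347)) = 5 + (-160504 + (1/2)*(-1/347)*(-132)) = 5 + (-160504 + 66/347) = 5 - 55694822/347 = -55693087/347 ≈ -1.6050e+5)
(100618 - 372184)/(239332 + u) = (100618 - 372184)/(239332 - 55693087/347) = -271566/27355117/347 = -271566*347/27355117 = -94233402/27355117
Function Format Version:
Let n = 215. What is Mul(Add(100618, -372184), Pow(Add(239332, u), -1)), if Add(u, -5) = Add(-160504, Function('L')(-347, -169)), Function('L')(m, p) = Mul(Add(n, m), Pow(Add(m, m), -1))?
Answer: Rational(-94233402, 27355117) ≈ -3.4448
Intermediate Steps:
Function('L')(m, p) = Mul(Rational(1, 2), Pow(m, -1), Add(215, m)) (Function('L')(m, p) = Mul(Add(215, m), Pow(Add(m, m), -1)) = Mul(Add(215, m), Pow(Mul(2, m), -1)) = Mul(Add(215, m), Mul(Rational(1, 2), Pow(m, -1))) = Mul(Rational(1, 2), Pow(m, -1), Add(215, m)))
u = Rational(-55693087, 347) (u = Add(5, Add(-160504, Mul(Rational(1, 2), Pow(-347, -1), Add(215, -347)))) = Add(5, Add(-160504, Mul(Rational(1, 2), Rational(-1, 347), -132))) = Add(5, Add(-160504, Rational(66, 347))) = Add(5, Rational(-55694822, 347)) = Rational(-55693087, 347) ≈ -1.6050e+5)
Mul(Add(100618, -372184), Pow(Add(239332, u), -1)) = Mul(Add(100618, -372184), Pow(Add(239332, Rational(-55693087, 347)), -1)) = Mul(-271566, Pow(Rational(27355117, 347), -1)) = Mul(-271566, Rational(347, 27355117)) = Rational(-94233402, 27355117)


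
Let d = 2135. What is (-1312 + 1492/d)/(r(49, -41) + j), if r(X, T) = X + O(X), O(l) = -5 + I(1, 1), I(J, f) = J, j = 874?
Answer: -2799628/1962065 ≈ -1.4269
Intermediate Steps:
O(l) = -4 (O(l) = -5 + 1 = -4)
r(X, T) = -4 + X (r(X, T) = X - 4 = -4 + X)
(-1312 + 1492/d)/(r(49, -41) + j) = (-1312 + 1492/2135)/((-4 + 49) + 874) = (-1312 + 1492*(1/2135))/(45 + 874) = (-1312 + 1492/2135)/919 = -2799628/2135*1/919 = -2799628/1962065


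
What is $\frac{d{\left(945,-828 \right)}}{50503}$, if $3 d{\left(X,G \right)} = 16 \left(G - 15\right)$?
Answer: $- \frac{4496}{50503} \approx -0.089024$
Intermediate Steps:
$d{\left(X,G \right)} = -80 + \frac{16 G}{3}$ ($d{\left(X,G \right)} = \frac{16 \left(G - 15\right)}{3} = \frac{16 \left(-15 + G\right)}{3} = \frac{-240 + 16 G}{3} = -80 + \frac{16 G}{3}$)
$\frac{d{\left(945,-828 \right)}}{50503} = \frac{-80 + \frac{16}{3} \left(-828\right)}{50503} = \left(-80 - 4416\right) \frac{1}{50503} = \left(-4496\right) \frac{1}{50503} = - \frac{4496}{50503}$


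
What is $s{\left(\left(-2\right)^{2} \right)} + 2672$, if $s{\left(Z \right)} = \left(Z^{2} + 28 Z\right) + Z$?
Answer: $2804$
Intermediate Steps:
$s{\left(Z \right)} = Z^{2} + 29 Z$
$s{\left(\left(-2\right)^{2} \right)} + 2672 = \left(-2\right)^{2} \left(29 + \left(-2\right)^{2}\right) + 2672 = 4 \left(29 + 4\right) + 2672 = 4 \cdot 33 + 2672 = 132 + 2672 = 2804$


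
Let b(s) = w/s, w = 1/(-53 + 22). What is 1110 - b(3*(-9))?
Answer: 929069/837 ≈ 1110.0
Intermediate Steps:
w = -1/31 (w = 1/(-31) = -1/31 ≈ -0.032258)
b(s) = -1/(31*s)
1110 - b(3*(-9)) = 1110 - (-1)/(31*(3*(-9))) = 1110 - (-1)/(31*(-27)) = 1110 - (-1)*(-1)/(31*27) = 1110 - 1*1/837 = 1110 - 1/837 = 929069/837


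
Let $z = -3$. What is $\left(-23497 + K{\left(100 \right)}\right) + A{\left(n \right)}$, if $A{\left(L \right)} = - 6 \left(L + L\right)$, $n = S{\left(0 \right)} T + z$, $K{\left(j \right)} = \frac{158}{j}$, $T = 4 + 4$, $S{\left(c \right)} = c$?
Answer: $- \frac{1172971}{50} \approx -23459.0$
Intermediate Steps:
$T = 8$
$n = -3$ ($n = 0 \cdot 8 - 3 = 0 - 3 = -3$)
$A{\left(L \right)} = - 12 L$ ($A{\left(L \right)} = - 6 \cdot 2 L = - 12 L$)
$\left(-23497 + K{\left(100 \right)}\right) + A{\left(n \right)} = \left(-23497 + \frac{158}{100}\right) - -36 = \left(-23497 + 158 \cdot \frac{1}{100}\right) + 36 = \left(-23497 + \frac{79}{50}\right) + 36 = - \frac{1174771}{50} + 36 = - \frac{1172971}{50}$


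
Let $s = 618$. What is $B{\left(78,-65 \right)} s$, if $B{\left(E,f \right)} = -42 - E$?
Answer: $-74160$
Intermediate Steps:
$B{\left(78,-65 \right)} s = \left(-42 - 78\right) 618 = \left(-120\right) 618 = -74160$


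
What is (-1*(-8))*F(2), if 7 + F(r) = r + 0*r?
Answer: -40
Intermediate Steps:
F(r) = -7 + r (F(r) = -7 + (r + 0*r) = -7 + (r + 0) = -7 + r)
(-1*(-8))*F(2) = (-1*(-8))*(-7 + 2) = 8*(-5) = -40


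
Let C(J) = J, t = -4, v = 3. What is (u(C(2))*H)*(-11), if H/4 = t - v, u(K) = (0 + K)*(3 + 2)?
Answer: 3080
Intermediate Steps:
u(K) = 5*K (u(K) = K*5 = 5*K)
H = -28 (H = 4*(-4 - 1*3) = 4*(-4 - 3) = 4*(-7) = -28)
(u(C(2))*H)*(-11) = ((5*2)*(-28))*(-11) = (10*(-28))*(-11) = -280*(-11) = 3080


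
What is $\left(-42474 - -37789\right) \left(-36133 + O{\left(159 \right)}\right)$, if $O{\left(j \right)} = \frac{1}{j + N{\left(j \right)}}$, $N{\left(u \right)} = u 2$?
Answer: $\frac{80748036400}{477} \approx 1.6928 \cdot 10^{8}$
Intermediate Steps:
$N{\left(u \right)} = 2 u$
$O{\left(j \right)} = \frac{1}{3 j}$ ($O{\left(j \right)} = \frac{1}{j + 2 j} = \frac{1}{3 j}$)
$\left(-42474 - -37789\right) \left(-36133 + O{\left(159 \right)}\right) = \left(-42474 - -37789\right) \left(-36133 + \frac{1}{3 \cdot 159}\right) = \left(-42474 + 37789\right) \left(-36133 + \frac{1}{3} \cdot \frac{1}{159}\right) = - 4685 \left(-36133 + \frac{1}{477}\right) = \left(-4685\right) \left(- \frac{17235440}{477}\right) = \frac{80748036400}{477}$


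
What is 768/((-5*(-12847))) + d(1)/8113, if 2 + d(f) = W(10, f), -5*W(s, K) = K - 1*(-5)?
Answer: 6025232/521138555 ≈ 0.011562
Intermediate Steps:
W(s, K) = -1 - K/5 (W(s, K) = -(K - 1*(-5))/5 = -(K + 5)/5 = -(5 + K)/5 = -1 - K/5)
d(f) = -3 - f/5 (d(f) = -2 + (-1 - f/5) = -3 - f/5)
768/((-5*(-12847))) + d(1)/8113 = 768/((-5*(-12847))) + (-3 - ⅕*1)/8113 = 768/64235 + (-3 - ⅕)*(1/8113) = 768*(1/64235) - 16/5*1/8113 = 768/64235 - 16/40565 = 6025232/521138555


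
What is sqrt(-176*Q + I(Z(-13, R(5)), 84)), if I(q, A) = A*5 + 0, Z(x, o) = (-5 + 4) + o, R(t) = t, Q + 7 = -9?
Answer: 2*sqrt(809) ≈ 56.886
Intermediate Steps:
Q = -16 (Q = -7 - 9 = -16)
Z(x, o) = -1 + o
I(q, A) = 5*A (I(q, A) = 5*A + 0 = 5*A)
sqrt(-176*Q + I(Z(-13, R(5)), 84)) = sqrt(-176*(-16) + 5*84) = sqrt(2816 + 420) = sqrt(3236) = 2*sqrt(809)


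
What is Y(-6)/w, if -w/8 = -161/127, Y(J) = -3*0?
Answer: 0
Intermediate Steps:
Y(J) = 0
w = 1288/127 (w = -(-1288)/127 = -8*(-161/127) = 1288/127 ≈ 10.142)
Y(-6)/w = 0/(1288/127) = (127/1288)*0 = 0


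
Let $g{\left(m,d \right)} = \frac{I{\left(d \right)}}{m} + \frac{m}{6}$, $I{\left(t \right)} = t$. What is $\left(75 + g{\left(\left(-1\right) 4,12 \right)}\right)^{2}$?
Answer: $\frac{45796}{9} \approx 5088.4$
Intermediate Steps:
$g{\left(m,d \right)} = \frac{m}{6} + \frac{d}{m}$ ($g{\left(m,d \right)} = \frac{d}{m} + \frac{m}{6} = \frac{m}{6} + \frac{d}{m}$)
$\left(75 + g{\left(\left(-1\right) 4,12 \right)}\right)^{2} = \left(75 + \left(\frac{\left(-1\right) 4}{6} + \frac{12}{\left(-1\right) 4}\right)\right)^{2} = \left(75 + \left(\frac{1}{6} \left(-4\right) + \frac{12}{-4}\right)\right)^{2} = \left(75 + \left(- \frac{2}{3} + 12 \left(- \frac{1}{4}\right)\right)\right)^{2} = \left(75 - \frac{11}{3}\right)^{2} = \left(\frac{214}{3}\right)^{2} = \frac{45796}{9}$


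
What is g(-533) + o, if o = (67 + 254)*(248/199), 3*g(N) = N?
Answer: 132757/597 ≈ 222.37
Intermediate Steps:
g(N) = N/3
o = 79608/199 (o = 321*(248*(1/199)) = 321*(248/199) = 79608/199 ≈ 400.04)
g(-533) + o = (1/3)*(-533) + 79608/199 = -533/3 + 79608/199 = 132757/597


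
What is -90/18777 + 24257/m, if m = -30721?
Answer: -152746193/192282739 ≈ -0.79438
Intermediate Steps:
-90/18777 + 24257/m = -90/18777 + 24257/(-30721) = -90*1/18777 + 24257*(-1/30721) = -30/6259 - 24257/30721 = -152746193/192282739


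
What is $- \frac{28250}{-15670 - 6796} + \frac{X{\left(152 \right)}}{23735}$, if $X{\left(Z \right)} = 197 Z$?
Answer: $\frac{14289741}{5672665} \approx 2.5191$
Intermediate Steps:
$- \frac{28250}{-15670 - 6796} + \frac{X{\left(152 \right)}}{23735} = - \frac{28250}{-15670 - 6796} + \frac{197 \cdot 152}{23735} = - \frac{28250}{-15670 - 6796} + 29944 \cdot \frac{1}{23735} = - \frac{28250}{-22466} + \frac{29944}{23735} = \left(-28250\right) \left(- \frac{1}{22466}\right) + \frac{29944}{23735} = \frac{14125}{11233} + \frac{29944}{23735} = \frac{14289741}{5672665}$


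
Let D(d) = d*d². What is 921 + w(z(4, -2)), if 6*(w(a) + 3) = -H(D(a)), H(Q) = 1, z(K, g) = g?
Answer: 5507/6 ≈ 917.83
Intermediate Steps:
D(d) = d³
w(a) = -19/6 (w(a) = -3 + (-1*1)/6 = -3 + (⅙)*(-1) = -3 - ⅙ = -19/6)
921 + w(z(4, -2)) = 921 - 19/6 = 5507/6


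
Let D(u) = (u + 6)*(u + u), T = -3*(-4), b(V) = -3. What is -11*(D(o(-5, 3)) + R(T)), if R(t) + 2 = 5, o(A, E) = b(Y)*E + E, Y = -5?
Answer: -33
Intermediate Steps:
o(A, E) = -2*E (o(A, E) = -3*E + E = -2*E)
T = 12
D(u) = 2*u*(6 + u) (D(u) = (6 + u)*(2*u) = 2*u*(6 + u))
R(t) = 3 (R(t) = -2 + 5 = 3)
-11*(D(o(-5, 3)) + R(T)) = -11*(2*(-2*3)*(6 - 2*3) + 3) = -11*(2*(-6)*(6 - 6) + 3) = -11*(2*(-6)*0 + 3) = -11*(0 + 3) = -11*3 = -33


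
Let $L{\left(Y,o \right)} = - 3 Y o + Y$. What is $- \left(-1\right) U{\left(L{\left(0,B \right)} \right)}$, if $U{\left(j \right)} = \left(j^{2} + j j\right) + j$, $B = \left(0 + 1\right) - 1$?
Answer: $0$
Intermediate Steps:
$B = 0$ ($B = 1 - 1 = 0$)
$L{\left(Y,o \right)} = Y - 3 Y o$ ($L{\left(Y,o \right)} = - 3 Y o + Y = Y - 3 Y o$)
$U{\left(j \right)} = j + 2 j^{2}$ ($U{\left(j \right)} = \left(j^{2} + j^{2}\right) + j = 2 j^{2} + j = j + 2 j^{2}$)
$- \left(-1\right) U{\left(L{\left(0,B \right)} \right)} = - \left(-1\right) 0 \left(1 - 0\right) \left(1 + 2 \cdot 0 \left(1 - 0\right)\right) = - \left(-1\right) 0 \left(1 + 0\right) \left(1 + 2 \cdot 0 \left(1 + 0\right)\right) = - \left(-1\right) 0 \cdot 1 \left(1 + 2 \cdot 0 \cdot 1\right) = - \left(-1\right) 0 \left(1 + 2 \cdot 0\right) = - \left(-1\right) 0 \left(1 + 0\right) = - \left(-1\right) 0 \cdot 1 = - \left(-1\right) 0 = \left(-1\right) 0 = 0$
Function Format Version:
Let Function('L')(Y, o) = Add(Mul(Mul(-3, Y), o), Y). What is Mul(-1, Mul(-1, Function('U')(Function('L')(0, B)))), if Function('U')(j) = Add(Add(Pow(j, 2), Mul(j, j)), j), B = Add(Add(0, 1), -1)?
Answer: 0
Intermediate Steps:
B = 0 (B = Add(1, -1) = 0)
Function('L')(Y, o) = Add(Y, Mul(-3, Y, o)) (Function('L')(Y, o) = Add(Mul(-3, Y, o), Y) = Add(Y, Mul(-3, Y, o)))
Function('U')(j) = Add(j, Mul(2, Pow(j, 2))) (Function('U')(j) = Add(Add(Pow(j, 2), Pow(j, 2)), j) = Add(Mul(2, Pow(j, 2)), j) = Add(j, Mul(2, Pow(j, 2))))
Mul(-1, Mul(-1, Function('U')(Function('L')(0, B)))) = Mul(-1, Mul(-1, Mul(Mul(0, Add(1, Mul(-3, 0))), Add(1, Mul(2, Mul(0, Add(1, Mul(-3, 0)))))))) = Mul(-1, Mul(-1, Mul(Mul(0, Add(1, 0)), Add(1, Mul(2, Mul(0, Add(1, 0))))))) = Mul(-1, Mul(-1, Mul(Mul(0, 1), Add(1, Mul(2, Mul(0, 1)))))) = Mul(-1, Mul(-1, Mul(0, Add(1, Mul(2, 0))))) = Mul(-1, Mul(-1, Mul(0, Add(1, 0)))) = Mul(-1, Mul(-1, Mul(0, 1))) = Mul(-1, Mul(-1, 0)) = Mul(-1, 0) = 0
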